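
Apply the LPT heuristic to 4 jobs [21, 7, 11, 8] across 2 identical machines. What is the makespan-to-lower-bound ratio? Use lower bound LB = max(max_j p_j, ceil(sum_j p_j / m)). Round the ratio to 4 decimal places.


LPT order: [21, 11, 8, 7]
Machine loads after assignment: [21, 26]
LPT makespan = 26
Lower bound = max(max_job, ceil(total/2)) = max(21, 24) = 24
Ratio = 26 / 24 = 1.0833

1.0833


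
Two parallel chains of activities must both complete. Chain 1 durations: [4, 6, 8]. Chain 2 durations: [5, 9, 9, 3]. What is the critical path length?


Path A total = 4 + 6 + 8 = 18
Path B total = 5 + 9 + 9 + 3 = 26
Critical path = longest path = max(18, 26) = 26

26


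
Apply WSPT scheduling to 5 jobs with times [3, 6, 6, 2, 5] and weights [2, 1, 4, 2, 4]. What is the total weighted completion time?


Compute p/w ratios and sort ascending (WSPT): [(2, 2), (5, 4), (3, 2), (6, 4), (6, 1)]
Compute weighted completion times:
  Job (p=2,w=2): C=2, w*C=2*2=4
  Job (p=5,w=4): C=7, w*C=4*7=28
  Job (p=3,w=2): C=10, w*C=2*10=20
  Job (p=6,w=4): C=16, w*C=4*16=64
  Job (p=6,w=1): C=22, w*C=1*22=22
Total weighted completion time = 138

138


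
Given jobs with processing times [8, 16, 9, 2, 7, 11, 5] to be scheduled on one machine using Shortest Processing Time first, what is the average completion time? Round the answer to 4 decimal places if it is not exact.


Sort jobs by processing time (SPT order): [2, 5, 7, 8, 9, 11, 16]
Compute completion times sequentially:
  Job 1: processing = 2, completes at 2
  Job 2: processing = 5, completes at 7
  Job 3: processing = 7, completes at 14
  Job 4: processing = 8, completes at 22
  Job 5: processing = 9, completes at 31
  Job 6: processing = 11, completes at 42
  Job 7: processing = 16, completes at 58
Sum of completion times = 176
Average completion time = 176/7 = 25.1429

25.1429


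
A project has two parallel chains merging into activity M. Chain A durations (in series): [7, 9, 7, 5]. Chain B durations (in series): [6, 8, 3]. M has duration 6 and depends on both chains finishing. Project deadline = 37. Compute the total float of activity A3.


Forward pass: ES(A3) = sum of predecessors on chain A = 16
EF = ES + duration = 16 + 7 = 23
Backward pass: LF(M) = deadline = 37; LS(M) = 37 - 6 = 31
LF(A3) = LS(M) - sum(successors on chain A) = 31 - 5 = 26
LS = LF - duration = 26 - 7 = 19
Total float = LS - ES = 19 - 16 = 3

3


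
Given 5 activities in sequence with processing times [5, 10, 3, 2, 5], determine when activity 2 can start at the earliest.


Activity 2 starts after activities 1 through 1 complete.
Predecessor durations: [5]
ES = 5 = 5

5


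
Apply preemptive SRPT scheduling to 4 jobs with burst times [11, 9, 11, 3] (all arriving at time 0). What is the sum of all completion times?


Since all jobs arrive at t=0, SRPT equals SPT ordering.
SPT order: [3, 9, 11, 11]
Completion times:
  Job 1: p=3, C=3
  Job 2: p=9, C=12
  Job 3: p=11, C=23
  Job 4: p=11, C=34
Total completion time = 3 + 12 + 23 + 34 = 72

72


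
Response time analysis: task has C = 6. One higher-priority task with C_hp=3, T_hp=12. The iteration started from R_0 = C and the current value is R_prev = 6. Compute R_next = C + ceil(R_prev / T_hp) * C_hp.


R_next = C + ceil(R_prev / T_hp) * C_hp
ceil(6 / 12) = ceil(0.5) = 1
Interference = 1 * 3 = 3
R_next = 6 + 3 = 9

9


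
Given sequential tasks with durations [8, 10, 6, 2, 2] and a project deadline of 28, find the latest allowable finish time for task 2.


LF(activity 2) = deadline - sum of successor durations
Successors: activities 3 through 5 with durations [6, 2, 2]
Sum of successor durations = 10
LF = 28 - 10 = 18

18


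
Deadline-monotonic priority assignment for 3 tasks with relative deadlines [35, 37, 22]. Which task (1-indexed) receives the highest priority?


Sort tasks by relative deadline (ascending):
  Task 3: deadline = 22
  Task 1: deadline = 35
  Task 2: deadline = 37
Priority order (highest first): [3, 1, 2]
Highest priority task = 3

3


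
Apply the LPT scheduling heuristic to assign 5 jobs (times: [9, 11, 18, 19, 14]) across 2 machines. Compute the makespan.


Sort jobs in decreasing order (LPT): [19, 18, 14, 11, 9]
Assign each job to the least loaded machine:
  Machine 1: jobs [19, 11, 9], load = 39
  Machine 2: jobs [18, 14], load = 32
Makespan = max load = 39

39


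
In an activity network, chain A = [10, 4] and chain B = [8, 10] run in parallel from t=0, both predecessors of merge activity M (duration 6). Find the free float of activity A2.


ES(A2) = sum of predecessors on chain A = 10
EF(A2) = ES + duration = 10 + 4 = 14
Successor of A2 is M. ES(M) = max(sum(A), sum(B)) = max(14, 18) = 18
Free float = ES(successor) - EF(current) = 18 - 14 = 4

4


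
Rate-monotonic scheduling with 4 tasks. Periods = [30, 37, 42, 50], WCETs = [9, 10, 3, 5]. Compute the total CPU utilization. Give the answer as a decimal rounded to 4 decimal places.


Compute individual utilizations (exact fractions):
  Task 1: C/T = 9/30 = 3/10 (approx. 0.3)
  Task 2: C/T = 10/37 (approx. 0.2703)
  Task 3: C/T = 3/42 = 1/14 (approx. 0.0714)
  Task 4: C/T = 5/50 = 1/10 (approx. 0.1)
Total utilization U = 3/10 + 10/37 + 1/14 + 1/10 = 1921/2590
Rounded to 4 decimal places: U = 0.7417
RM (Liu & Layland) bound for 4 tasks = 0.756828; compare with U = 1921/2590 (approx. 0.741699)
U <= bound, so schedulable by RM sufficient condition.

0.7417


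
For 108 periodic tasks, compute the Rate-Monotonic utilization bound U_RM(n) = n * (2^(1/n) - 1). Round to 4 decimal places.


Compute 2^(1/108) = 1.0064386691
Subtract 1: 1.0064386691 - 1 = 0.0064386691
Multiply by n: 108 * 0.0064386691 = 0.6953762628
Round to 4 dp: 0.6954

0.6954


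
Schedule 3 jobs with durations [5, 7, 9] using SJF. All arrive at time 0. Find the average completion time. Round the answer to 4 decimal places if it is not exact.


SJF order (ascending): [5, 7, 9]
Completion times:
  Job 1: burst=5, C=5
  Job 2: burst=7, C=12
  Job 3: burst=9, C=21
Average completion = 38/3 = 12.6667

12.6667


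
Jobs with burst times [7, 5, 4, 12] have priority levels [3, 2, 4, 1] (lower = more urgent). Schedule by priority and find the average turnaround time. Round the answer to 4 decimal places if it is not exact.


Sort by priority (ascending = highest first):
Order: [(1, 12), (2, 5), (3, 7), (4, 4)]
Completion times:
  Priority 1, burst=12, C=12
  Priority 2, burst=5, C=17
  Priority 3, burst=7, C=24
  Priority 4, burst=4, C=28
Average turnaround = 81/4 = 20.25

20.25


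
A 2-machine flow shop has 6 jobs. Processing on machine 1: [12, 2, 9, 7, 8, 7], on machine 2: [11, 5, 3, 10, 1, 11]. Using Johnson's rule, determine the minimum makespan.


Apply Johnson's rule:
  Group 1 (a <= b): [(2, 2, 5), (4, 7, 10), (6, 7, 11)]
  Group 2 (a > b): [(1, 12, 11), (3, 9, 3), (5, 8, 1)]
Optimal job order: [2, 4, 6, 1, 3, 5]
Schedule:
  Job 2: M1 done at 2, M2 done at 7
  Job 4: M1 done at 9, M2 done at 19
  Job 6: M1 done at 16, M2 done at 30
  Job 1: M1 done at 28, M2 done at 41
  Job 3: M1 done at 37, M2 done at 44
  Job 5: M1 done at 45, M2 done at 46
Makespan = 46

46


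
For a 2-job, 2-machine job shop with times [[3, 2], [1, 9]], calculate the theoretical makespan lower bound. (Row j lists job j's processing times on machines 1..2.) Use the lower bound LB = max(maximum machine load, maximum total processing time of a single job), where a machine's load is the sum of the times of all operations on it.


Machine loads:
  Machine 1: 3 + 1 = 4
  Machine 2: 2 + 9 = 11
Max machine load = 11
Job totals:
  Job 1: 5
  Job 2: 10
Max job total = 10
Lower bound = max(11, 10) = 11

11


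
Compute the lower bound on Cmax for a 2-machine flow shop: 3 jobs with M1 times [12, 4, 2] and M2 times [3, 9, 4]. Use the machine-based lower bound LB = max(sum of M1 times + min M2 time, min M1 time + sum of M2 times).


LB1 = sum(M1 times) + min(M2 times) = 18 + 3 = 21
LB2 = min(M1 times) + sum(M2 times) = 2 + 16 = 18
Lower bound = max(LB1, LB2) = max(21, 18) = 21

21


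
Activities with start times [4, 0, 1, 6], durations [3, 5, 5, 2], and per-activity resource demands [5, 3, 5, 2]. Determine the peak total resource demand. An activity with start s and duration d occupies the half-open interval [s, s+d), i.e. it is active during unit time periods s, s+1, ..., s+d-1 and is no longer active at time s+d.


Each activity i is active on [start_i, start_i + duration_i).
Compute total resource usage per time slot:
  t=0: active resources = [3], total = 3
  t=1: active resources = [3, 5], total = 8
  t=2: active resources = [3, 5], total = 8
  t=3: active resources = [3, 5], total = 8
  t=4: active resources = [5, 3, 5], total = 13
  t=5: active resources = [5, 5], total = 10
  t=6: active resources = [5, 2], total = 7
  t=7: active resources = [2], total = 2
Peak resource demand = 13

13


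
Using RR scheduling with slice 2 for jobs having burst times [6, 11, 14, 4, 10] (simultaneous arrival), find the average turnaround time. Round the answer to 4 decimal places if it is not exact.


Time quantum = 2
Execution trace:
  J1 runs 2 units, time = 2
  J2 runs 2 units, time = 4
  J3 runs 2 units, time = 6
  J4 runs 2 units, time = 8
  J5 runs 2 units, time = 10
  J1 runs 2 units, time = 12
  J2 runs 2 units, time = 14
  J3 runs 2 units, time = 16
  J4 runs 2 units, time = 18
  J5 runs 2 units, time = 20
  J1 runs 2 units, time = 22
  J2 runs 2 units, time = 24
  J3 runs 2 units, time = 26
  J5 runs 2 units, time = 28
  J2 runs 2 units, time = 30
  J3 runs 2 units, time = 32
  J5 runs 2 units, time = 34
  J2 runs 2 units, time = 36
  J3 runs 2 units, time = 38
  J5 runs 2 units, time = 40
  J2 runs 1 units, time = 41
  J3 runs 2 units, time = 43
  J3 runs 2 units, time = 45
Finish times: [22, 41, 45, 18, 40]
Average turnaround = 166/5 = 33.2

33.2


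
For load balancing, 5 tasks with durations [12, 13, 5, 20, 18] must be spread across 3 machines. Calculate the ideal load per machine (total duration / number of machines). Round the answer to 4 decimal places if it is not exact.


Total processing time = 12 + 13 + 5 + 20 + 18 = 68
Number of machines = 3
Ideal balanced load = 68 / 3 = 22.6667

22.6667


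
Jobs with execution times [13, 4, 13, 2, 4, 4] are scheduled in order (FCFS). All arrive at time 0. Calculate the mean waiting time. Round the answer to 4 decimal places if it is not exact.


FCFS order (as given): [13, 4, 13, 2, 4, 4]
Waiting times:
  Job 1: wait = 0
  Job 2: wait = 13
  Job 3: wait = 17
  Job 4: wait = 30
  Job 5: wait = 32
  Job 6: wait = 36
Sum of waiting times = 128
Average waiting time = 128/6 = 21.3333

21.3333


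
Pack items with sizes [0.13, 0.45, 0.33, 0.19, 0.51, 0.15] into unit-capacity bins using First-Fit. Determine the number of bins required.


Place items sequentially using First-Fit:
  Item 0.13 -> new Bin 1
  Item 0.45 -> Bin 1 (now 0.58)
  Item 0.33 -> Bin 1 (now 0.91)
  Item 0.19 -> new Bin 2
  Item 0.51 -> Bin 2 (now 0.7)
  Item 0.15 -> Bin 2 (now 0.85)
Total bins used = 2

2


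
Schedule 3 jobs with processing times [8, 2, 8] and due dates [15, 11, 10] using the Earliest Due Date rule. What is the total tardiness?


Sort by due date (EDD order): [(8, 10), (2, 11), (8, 15)]
Compute completion times and tardiness:
  Job 1: p=8, d=10, C=8, tardiness=max(0,8-10)=0
  Job 2: p=2, d=11, C=10, tardiness=max(0,10-11)=0
  Job 3: p=8, d=15, C=18, tardiness=max(0,18-15)=3
Total tardiness = 3

3


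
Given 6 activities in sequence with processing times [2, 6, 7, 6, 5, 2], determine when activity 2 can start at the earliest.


Activity 2 starts after activities 1 through 1 complete.
Predecessor durations: [2]
ES = 2 = 2

2


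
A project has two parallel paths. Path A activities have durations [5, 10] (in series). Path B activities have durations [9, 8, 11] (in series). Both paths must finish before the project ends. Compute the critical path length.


Path A total = 5 + 10 = 15
Path B total = 9 + 8 + 11 = 28
Critical path = longest path = max(15, 28) = 28

28


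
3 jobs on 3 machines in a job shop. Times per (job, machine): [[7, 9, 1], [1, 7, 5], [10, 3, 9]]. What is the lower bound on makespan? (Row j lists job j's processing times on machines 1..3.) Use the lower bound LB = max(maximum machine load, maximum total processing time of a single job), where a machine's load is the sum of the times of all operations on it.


Machine loads:
  Machine 1: 7 + 1 + 10 = 18
  Machine 2: 9 + 7 + 3 = 19
  Machine 3: 1 + 5 + 9 = 15
Max machine load = 19
Job totals:
  Job 1: 17
  Job 2: 13
  Job 3: 22
Max job total = 22
Lower bound = max(19, 22) = 22

22


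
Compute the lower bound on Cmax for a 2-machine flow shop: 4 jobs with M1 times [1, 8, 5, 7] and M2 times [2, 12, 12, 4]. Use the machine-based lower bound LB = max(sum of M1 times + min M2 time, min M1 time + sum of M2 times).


LB1 = sum(M1 times) + min(M2 times) = 21 + 2 = 23
LB2 = min(M1 times) + sum(M2 times) = 1 + 30 = 31
Lower bound = max(LB1, LB2) = max(23, 31) = 31

31


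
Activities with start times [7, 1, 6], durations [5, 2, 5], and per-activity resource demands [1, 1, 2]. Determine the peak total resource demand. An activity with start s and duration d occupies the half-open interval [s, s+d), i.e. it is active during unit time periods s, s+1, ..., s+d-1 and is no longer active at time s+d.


Each activity i is active on [start_i, start_i + duration_i).
Compute total resource usage per time slot:
  t=0: active resources = [], total = 0
  t=1: active resources = [1], total = 1
  t=2: active resources = [1], total = 1
  t=3: active resources = [], total = 0
  t=4: active resources = [], total = 0
  t=5: active resources = [], total = 0
  t=6: active resources = [2], total = 2
  t=7: active resources = [1, 2], total = 3
  t=8: active resources = [1, 2], total = 3
  t=9: active resources = [1, 2], total = 3
  t=10: active resources = [1, 2], total = 3
  t=11: active resources = [1], total = 1
Peak resource demand = 3

3


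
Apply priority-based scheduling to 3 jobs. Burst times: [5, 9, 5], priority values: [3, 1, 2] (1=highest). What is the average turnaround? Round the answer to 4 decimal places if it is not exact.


Sort by priority (ascending = highest first):
Order: [(1, 9), (2, 5), (3, 5)]
Completion times:
  Priority 1, burst=9, C=9
  Priority 2, burst=5, C=14
  Priority 3, burst=5, C=19
Average turnaround = 42/3 = 14.0

14.0


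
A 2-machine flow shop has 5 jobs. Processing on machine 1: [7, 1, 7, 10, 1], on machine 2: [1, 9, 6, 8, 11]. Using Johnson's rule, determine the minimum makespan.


Apply Johnson's rule:
  Group 1 (a <= b): [(2, 1, 9), (5, 1, 11)]
  Group 2 (a > b): [(4, 10, 8), (3, 7, 6), (1, 7, 1)]
Optimal job order: [2, 5, 4, 3, 1]
Schedule:
  Job 2: M1 done at 1, M2 done at 10
  Job 5: M1 done at 2, M2 done at 21
  Job 4: M1 done at 12, M2 done at 29
  Job 3: M1 done at 19, M2 done at 35
  Job 1: M1 done at 26, M2 done at 36
Makespan = 36

36


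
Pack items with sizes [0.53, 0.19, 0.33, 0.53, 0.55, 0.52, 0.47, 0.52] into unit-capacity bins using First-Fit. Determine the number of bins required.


Place items sequentially using First-Fit:
  Item 0.53 -> new Bin 1
  Item 0.19 -> Bin 1 (now 0.72)
  Item 0.33 -> new Bin 2
  Item 0.53 -> Bin 2 (now 0.86)
  Item 0.55 -> new Bin 3
  Item 0.52 -> new Bin 4
  Item 0.47 -> Bin 4 (now 0.99)
  Item 0.52 -> new Bin 5
Total bins used = 5

5


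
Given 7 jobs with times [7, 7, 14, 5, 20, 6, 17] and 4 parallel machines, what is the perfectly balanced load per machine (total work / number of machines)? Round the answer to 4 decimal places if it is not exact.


Total processing time = 7 + 7 + 14 + 5 + 20 + 6 + 17 = 76
Number of machines = 4
Ideal balanced load = 76 / 4 = 19.0

19.0


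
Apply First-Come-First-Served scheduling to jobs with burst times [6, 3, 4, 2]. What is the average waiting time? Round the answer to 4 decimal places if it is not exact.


FCFS order (as given): [6, 3, 4, 2]
Waiting times:
  Job 1: wait = 0
  Job 2: wait = 6
  Job 3: wait = 9
  Job 4: wait = 13
Sum of waiting times = 28
Average waiting time = 28/4 = 7.0

7.0


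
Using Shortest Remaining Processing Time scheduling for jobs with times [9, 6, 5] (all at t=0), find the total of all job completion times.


Since all jobs arrive at t=0, SRPT equals SPT ordering.
SPT order: [5, 6, 9]
Completion times:
  Job 1: p=5, C=5
  Job 2: p=6, C=11
  Job 3: p=9, C=20
Total completion time = 5 + 11 + 20 = 36

36


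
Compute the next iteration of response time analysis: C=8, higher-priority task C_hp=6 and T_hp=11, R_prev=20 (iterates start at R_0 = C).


R_next = C + ceil(R_prev / T_hp) * C_hp
ceil(20 / 11) = ceil(1.8182) = 2
Interference = 2 * 6 = 12
R_next = 8 + 12 = 20
R_next = R_prev, so the iteration has converged (response time = 20).

20


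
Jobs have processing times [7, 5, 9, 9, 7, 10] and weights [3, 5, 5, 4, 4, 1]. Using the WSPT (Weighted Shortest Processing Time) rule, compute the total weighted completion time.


Compute p/w ratios and sort ascending (WSPT): [(5, 5), (7, 4), (9, 5), (9, 4), (7, 3), (10, 1)]
Compute weighted completion times:
  Job (p=5,w=5): C=5, w*C=5*5=25
  Job (p=7,w=4): C=12, w*C=4*12=48
  Job (p=9,w=5): C=21, w*C=5*21=105
  Job (p=9,w=4): C=30, w*C=4*30=120
  Job (p=7,w=3): C=37, w*C=3*37=111
  Job (p=10,w=1): C=47, w*C=1*47=47
Total weighted completion time = 456

456


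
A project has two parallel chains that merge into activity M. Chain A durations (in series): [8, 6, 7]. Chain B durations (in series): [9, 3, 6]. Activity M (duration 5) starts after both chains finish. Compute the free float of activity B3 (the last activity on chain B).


ES(B3) = sum of predecessors on chain B = 12
EF(B3) = ES + duration = 12 + 6 = 18
Successor of B3 is M. ES(M) = max(sum(A), sum(B)) = max(21, 18) = 21
Free float = ES(successor) - EF(current) = 21 - 18 = 3

3


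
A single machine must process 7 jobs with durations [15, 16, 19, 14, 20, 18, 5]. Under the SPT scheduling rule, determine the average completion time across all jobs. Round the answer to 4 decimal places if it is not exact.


Sort jobs by processing time (SPT order): [5, 14, 15, 16, 18, 19, 20]
Compute completion times sequentially:
  Job 1: processing = 5, completes at 5
  Job 2: processing = 14, completes at 19
  Job 3: processing = 15, completes at 34
  Job 4: processing = 16, completes at 50
  Job 5: processing = 18, completes at 68
  Job 6: processing = 19, completes at 87
  Job 7: processing = 20, completes at 107
Sum of completion times = 370
Average completion time = 370/7 = 52.8571

52.8571


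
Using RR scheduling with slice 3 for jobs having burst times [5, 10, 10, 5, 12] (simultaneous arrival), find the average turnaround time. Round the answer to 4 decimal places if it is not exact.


Time quantum = 3
Execution trace:
  J1 runs 3 units, time = 3
  J2 runs 3 units, time = 6
  J3 runs 3 units, time = 9
  J4 runs 3 units, time = 12
  J5 runs 3 units, time = 15
  J1 runs 2 units, time = 17
  J2 runs 3 units, time = 20
  J3 runs 3 units, time = 23
  J4 runs 2 units, time = 25
  J5 runs 3 units, time = 28
  J2 runs 3 units, time = 31
  J3 runs 3 units, time = 34
  J5 runs 3 units, time = 37
  J2 runs 1 units, time = 38
  J3 runs 1 units, time = 39
  J5 runs 3 units, time = 42
Finish times: [17, 38, 39, 25, 42]
Average turnaround = 161/5 = 32.2

32.2


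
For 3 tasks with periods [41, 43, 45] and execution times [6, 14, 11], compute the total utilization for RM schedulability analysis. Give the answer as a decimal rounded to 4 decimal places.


Compute individual utilizations (exact fractions):
  Task 1: C/T = 6/41 (approx. 0.1463)
  Task 2: C/T = 14/43 (approx. 0.3256)
  Task 3: C/T = 11/45 (approx. 0.2444)
Total utilization U = 6/41 + 14/43 + 11/45 = 56833/79335
Rounded to 4 decimal places: U = 0.7164
RM (Liu & Layland) bound for 3 tasks = 0.779763; compare with U = 56833/79335 (approx. 0.716367)
U <= bound, so schedulable by RM sufficient condition.

0.7164


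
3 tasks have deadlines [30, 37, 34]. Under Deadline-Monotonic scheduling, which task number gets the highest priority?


Sort tasks by relative deadline (ascending):
  Task 1: deadline = 30
  Task 3: deadline = 34
  Task 2: deadline = 37
Priority order (highest first): [1, 3, 2]
Highest priority task = 1

1


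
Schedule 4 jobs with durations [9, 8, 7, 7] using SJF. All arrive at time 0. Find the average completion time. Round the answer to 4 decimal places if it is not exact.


SJF order (ascending): [7, 7, 8, 9]
Completion times:
  Job 1: burst=7, C=7
  Job 2: burst=7, C=14
  Job 3: burst=8, C=22
  Job 4: burst=9, C=31
Average completion = 74/4 = 18.5

18.5


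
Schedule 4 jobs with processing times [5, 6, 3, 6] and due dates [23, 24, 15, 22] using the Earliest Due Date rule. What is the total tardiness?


Sort by due date (EDD order): [(3, 15), (6, 22), (5, 23), (6, 24)]
Compute completion times and tardiness:
  Job 1: p=3, d=15, C=3, tardiness=max(0,3-15)=0
  Job 2: p=6, d=22, C=9, tardiness=max(0,9-22)=0
  Job 3: p=5, d=23, C=14, tardiness=max(0,14-23)=0
  Job 4: p=6, d=24, C=20, tardiness=max(0,20-24)=0
Total tardiness = 0

0


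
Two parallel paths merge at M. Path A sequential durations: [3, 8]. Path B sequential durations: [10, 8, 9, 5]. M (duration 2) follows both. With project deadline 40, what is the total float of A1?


Forward pass: ES(A1) = sum of predecessors on chain A = 0
EF = ES + duration = 0 + 3 = 3
Backward pass: LF(M) = deadline = 40; LS(M) = 40 - 2 = 38
LF(A1) = LS(M) - sum(successors on chain A) = 38 - 8 = 30
LS = LF - duration = 30 - 3 = 27
Total float = LS - ES = 27 - 0 = 27

27


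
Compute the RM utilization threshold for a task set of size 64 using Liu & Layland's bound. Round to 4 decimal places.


Compute 2^(1/64) = 1.0108892861
Subtract 1: 1.0108892861 - 1 = 0.0108892861
Multiply by n: 64 * 0.0108892861 = 0.6969143104
Round to 4 dp: 0.6969

0.6969


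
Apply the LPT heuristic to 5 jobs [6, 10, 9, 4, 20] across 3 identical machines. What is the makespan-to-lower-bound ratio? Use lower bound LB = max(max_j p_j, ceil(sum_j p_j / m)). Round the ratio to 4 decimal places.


LPT order: [20, 10, 9, 6, 4]
Machine loads after assignment: [20, 14, 15]
LPT makespan = 20
Lower bound = max(max_job, ceil(total/3)) = max(20, 17) = 20
Ratio = 20 / 20 = 1.0

1.0


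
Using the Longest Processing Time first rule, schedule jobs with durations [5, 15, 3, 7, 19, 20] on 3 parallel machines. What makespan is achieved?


Sort jobs in decreasing order (LPT): [20, 19, 15, 7, 5, 3]
Assign each job to the least loaded machine:
  Machine 1: jobs [20, 3], load = 23
  Machine 2: jobs [19, 5], load = 24
  Machine 3: jobs [15, 7], load = 22
Makespan = max load = 24

24


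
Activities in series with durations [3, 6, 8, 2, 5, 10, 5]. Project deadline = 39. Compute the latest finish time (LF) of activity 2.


LF(activity 2) = deadline - sum of successor durations
Successors: activities 3 through 7 with durations [8, 2, 5, 10, 5]
Sum of successor durations = 30
LF = 39 - 30 = 9

9


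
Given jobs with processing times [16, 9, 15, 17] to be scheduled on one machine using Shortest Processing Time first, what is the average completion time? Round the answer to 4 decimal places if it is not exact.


Sort jobs by processing time (SPT order): [9, 15, 16, 17]
Compute completion times sequentially:
  Job 1: processing = 9, completes at 9
  Job 2: processing = 15, completes at 24
  Job 3: processing = 16, completes at 40
  Job 4: processing = 17, completes at 57
Sum of completion times = 130
Average completion time = 130/4 = 32.5

32.5


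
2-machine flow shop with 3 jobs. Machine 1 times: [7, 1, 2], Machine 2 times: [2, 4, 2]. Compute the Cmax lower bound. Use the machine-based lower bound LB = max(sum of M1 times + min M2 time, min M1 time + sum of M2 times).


LB1 = sum(M1 times) + min(M2 times) = 10 + 2 = 12
LB2 = min(M1 times) + sum(M2 times) = 1 + 8 = 9
Lower bound = max(LB1, LB2) = max(12, 9) = 12

12


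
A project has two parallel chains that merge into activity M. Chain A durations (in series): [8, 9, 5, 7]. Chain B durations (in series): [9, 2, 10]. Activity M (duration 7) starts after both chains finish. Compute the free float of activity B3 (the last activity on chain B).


ES(B3) = sum of predecessors on chain B = 11
EF(B3) = ES + duration = 11 + 10 = 21
Successor of B3 is M. ES(M) = max(sum(A), sum(B)) = max(29, 21) = 29
Free float = ES(successor) - EF(current) = 29 - 21 = 8

8


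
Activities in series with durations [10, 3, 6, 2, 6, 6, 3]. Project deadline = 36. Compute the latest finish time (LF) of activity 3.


LF(activity 3) = deadline - sum of successor durations
Successors: activities 4 through 7 with durations [2, 6, 6, 3]
Sum of successor durations = 17
LF = 36 - 17 = 19

19


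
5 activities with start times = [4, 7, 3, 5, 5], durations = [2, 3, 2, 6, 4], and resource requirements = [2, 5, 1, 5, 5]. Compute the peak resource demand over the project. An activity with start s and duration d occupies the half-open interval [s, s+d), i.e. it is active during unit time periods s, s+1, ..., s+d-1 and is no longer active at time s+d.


Each activity i is active on [start_i, start_i + duration_i).
Compute total resource usage per time slot:
  t=0: active resources = [], total = 0
  t=1: active resources = [], total = 0
  t=2: active resources = [], total = 0
  t=3: active resources = [1], total = 1
  t=4: active resources = [2, 1], total = 3
  t=5: active resources = [2, 5, 5], total = 12
  t=6: active resources = [5, 5], total = 10
  t=7: active resources = [5, 5, 5], total = 15
  t=8: active resources = [5, 5, 5], total = 15
  t=9: active resources = [5, 5], total = 10
  t=10: active resources = [5], total = 5
Peak resource demand = 15

15


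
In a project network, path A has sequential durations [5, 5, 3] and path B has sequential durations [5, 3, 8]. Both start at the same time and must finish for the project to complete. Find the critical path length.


Path A total = 5 + 5 + 3 = 13
Path B total = 5 + 3 + 8 = 16
Critical path = longest path = max(13, 16) = 16

16


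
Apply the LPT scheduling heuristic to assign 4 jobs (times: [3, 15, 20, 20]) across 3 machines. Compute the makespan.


Sort jobs in decreasing order (LPT): [20, 20, 15, 3]
Assign each job to the least loaded machine:
  Machine 1: jobs [20], load = 20
  Machine 2: jobs [20], load = 20
  Machine 3: jobs [15, 3], load = 18
Makespan = max load = 20

20


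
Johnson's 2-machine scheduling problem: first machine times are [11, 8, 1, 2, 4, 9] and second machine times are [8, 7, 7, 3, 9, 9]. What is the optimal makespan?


Apply Johnson's rule:
  Group 1 (a <= b): [(3, 1, 7), (4, 2, 3), (5, 4, 9), (6, 9, 9)]
  Group 2 (a > b): [(1, 11, 8), (2, 8, 7)]
Optimal job order: [3, 4, 5, 6, 1, 2]
Schedule:
  Job 3: M1 done at 1, M2 done at 8
  Job 4: M1 done at 3, M2 done at 11
  Job 5: M1 done at 7, M2 done at 20
  Job 6: M1 done at 16, M2 done at 29
  Job 1: M1 done at 27, M2 done at 37
  Job 2: M1 done at 35, M2 done at 44
Makespan = 44

44


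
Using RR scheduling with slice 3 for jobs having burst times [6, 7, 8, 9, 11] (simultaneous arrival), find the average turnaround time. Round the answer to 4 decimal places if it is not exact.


Time quantum = 3
Execution trace:
  J1 runs 3 units, time = 3
  J2 runs 3 units, time = 6
  J3 runs 3 units, time = 9
  J4 runs 3 units, time = 12
  J5 runs 3 units, time = 15
  J1 runs 3 units, time = 18
  J2 runs 3 units, time = 21
  J3 runs 3 units, time = 24
  J4 runs 3 units, time = 27
  J5 runs 3 units, time = 30
  J2 runs 1 units, time = 31
  J3 runs 2 units, time = 33
  J4 runs 3 units, time = 36
  J5 runs 3 units, time = 39
  J5 runs 2 units, time = 41
Finish times: [18, 31, 33, 36, 41]
Average turnaround = 159/5 = 31.8

31.8


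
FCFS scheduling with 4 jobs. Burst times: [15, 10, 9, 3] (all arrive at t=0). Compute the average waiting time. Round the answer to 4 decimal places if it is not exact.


FCFS order (as given): [15, 10, 9, 3]
Waiting times:
  Job 1: wait = 0
  Job 2: wait = 15
  Job 3: wait = 25
  Job 4: wait = 34
Sum of waiting times = 74
Average waiting time = 74/4 = 18.5

18.5


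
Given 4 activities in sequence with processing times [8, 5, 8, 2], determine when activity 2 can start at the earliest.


Activity 2 starts after activities 1 through 1 complete.
Predecessor durations: [8]
ES = 8 = 8

8


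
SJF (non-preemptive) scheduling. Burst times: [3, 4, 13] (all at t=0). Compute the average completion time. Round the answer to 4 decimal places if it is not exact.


SJF order (ascending): [3, 4, 13]
Completion times:
  Job 1: burst=3, C=3
  Job 2: burst=4, C=7
  Job 3: burst=13, C=20
Average completion = 30/3 = 10.0

10.0


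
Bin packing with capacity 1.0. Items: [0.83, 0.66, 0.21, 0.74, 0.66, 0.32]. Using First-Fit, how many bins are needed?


Place items sequentially using First-Fit:
  Item 0.83 -> new Bin 1
  Item 0.66 -> new Bin 2
  Item 0.21 -> Bin 2 (now 0.87)
  Item 0.74 -> new Bin 3
  Item 0.66 -> new Bin 4
  Item 0.32 -> Bin 4 (now 0.98)
Total bins used = 4

4


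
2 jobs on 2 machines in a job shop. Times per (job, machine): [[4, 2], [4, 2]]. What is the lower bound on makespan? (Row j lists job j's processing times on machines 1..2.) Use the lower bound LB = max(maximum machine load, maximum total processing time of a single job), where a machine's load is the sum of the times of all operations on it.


Machine loads:
  Machine 1: 4 + 4 = 8
  Machine 2: 2 + 2 = 4
Max machine load = 8
Job totals:
  Job 1: 6
  Job 2: 6
Max job total = 6
Lower bound = max(8, 6) = 8

8


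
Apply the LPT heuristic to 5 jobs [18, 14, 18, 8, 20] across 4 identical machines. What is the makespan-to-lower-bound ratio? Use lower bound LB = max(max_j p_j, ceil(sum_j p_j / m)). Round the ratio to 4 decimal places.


LPT order: [20, 18, 18, 14, 8]
Machine loads after assignment: [20, 18, 18, 22]
LPT makespan = 22
Lower bound = max(max_job, ceil(total/4)) = max(20, 20) = 20
Ratio = 22 / 20 = 1.1

1.1


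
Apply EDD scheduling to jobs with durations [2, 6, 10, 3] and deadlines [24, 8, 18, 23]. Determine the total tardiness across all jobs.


Sort by due date (EDD order): [(6, 8), (10, 18), (3, 23), (2, 24)]
Compute completion times and tardiness:
  Job 1: p=6, d=8, C=6, tardiness=max(0,6-8)=0
  Job 2: p=10, d=18, C=16, tardiness=max(0,16-18)=0
  Job 3: p=3, d=23, C=19, tardiness=max(0,19-23)=0
  Job 4: p=2, d=24, C=21, tardiness=max(0,21-24)=0
Total tardiness = 0

0


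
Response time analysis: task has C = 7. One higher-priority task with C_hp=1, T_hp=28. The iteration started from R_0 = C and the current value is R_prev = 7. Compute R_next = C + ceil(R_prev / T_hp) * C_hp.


R_next = C + ceil(R_prev / T_hp) * C_hp
ceil(7 / 28) = ceil(0.25) = 1
Interference = 1 * 1 = 1
R_next = 7 + 1 = 8

8


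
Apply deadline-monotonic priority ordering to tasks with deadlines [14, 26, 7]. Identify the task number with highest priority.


Sort tasks by relative deadline (ascending):
  Task 3: deadline = 7
  Task 1: deadline = 14
  Task 2: deadline = 26
Priority order (highest first): [3, 1, 2]
Highest priority task = 3

3


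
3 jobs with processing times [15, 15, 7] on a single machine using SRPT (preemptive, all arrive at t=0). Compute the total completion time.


Since all jobs arrive at t=0, SRPT equals SPT ordering.
SPT order: [7, 15, 15]
Completion times:
  Job 1: p=7, C=7
  Job 2: p=15, C=22
  Job 3: p=15, C=37
Total completion time = 7 + 22 + 37 = 66

66


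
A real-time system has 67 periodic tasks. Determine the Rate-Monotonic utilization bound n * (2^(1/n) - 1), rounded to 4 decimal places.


Compute 2^(1/67) = 1.0103991798
Subtract 1: 1.0103991798 - 1 = 0.0103991798
Multiply by n: 67 * 0.0103991798 = 0.6967450466
Round to 4 dp: 0.6967

0.6967


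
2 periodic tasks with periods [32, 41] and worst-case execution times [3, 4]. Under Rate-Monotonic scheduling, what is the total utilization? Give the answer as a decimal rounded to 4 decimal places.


Compute individual utilizations (exact fractions):
  Task 1: C/T = 3/32 (approx. 0.0938)
  Task 2: C/T = 4/41 (approx. 0.0976)
Total utilization U = 3/32 + 4/41 = 251/1312
Rounded to 4 decimal places: U = 0.1913
RM (Liu & Layland) bound for 2 tasks = 0.828427; compare with U = 251/1312 (approx. 0.191311)
U <= bound, so schedulable by RM sufficient condition.

0.1913


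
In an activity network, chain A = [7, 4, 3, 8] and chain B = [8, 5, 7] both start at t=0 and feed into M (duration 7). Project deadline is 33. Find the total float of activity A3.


Forward pass: ES(A3) = sum of predecessors on chain A = 11
EF = ES + duration = 11 + 3 = 14
Backward pass: LF(M) = deadline = 33; LS(M) = 33 - 7 = 26
LF(A3) = LS(M) - sum(successors on chain A) = 26 - 8 = 18
LS = LF - duration = 18 - 3 = 15
Total float = LS - ES = 15 - 11 = 4

4


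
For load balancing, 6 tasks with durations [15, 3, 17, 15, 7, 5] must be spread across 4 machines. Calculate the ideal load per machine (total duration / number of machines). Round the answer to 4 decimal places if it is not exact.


Total processing time = 15 + 3 + 17 + 15 + 7 + 5 = 62
Number of machines = 4
Ideal balanced load = 62 / 4 = 15.5

15.5


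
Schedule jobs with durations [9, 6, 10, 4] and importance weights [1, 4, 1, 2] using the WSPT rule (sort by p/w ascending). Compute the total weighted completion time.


Compute p/w ratios and sort ascending (WSPT): [(6, 4), (4, 2), (9, 1), (10, 1)]
Compute weighted completion times:
  Job (p=6,w=4): C=6, w*C=4*6=24
  Job (p=4,w=2): C=10, w*C=2*10=20
  Job (p=9,w=1): C=19, w*C=1*19=19
  Job (p=10,w=1): C=29, w*C=1*29=29
Total weighted completion time = 92

92


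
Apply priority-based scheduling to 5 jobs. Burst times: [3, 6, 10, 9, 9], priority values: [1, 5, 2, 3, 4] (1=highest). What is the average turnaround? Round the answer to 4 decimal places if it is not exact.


Sort by priority (ascending = highest first):
Order: [(1, 3), (2, 10), (3, 9), (4, 9), (5, 6)]
Completion times:
  Priority 1, burst=3, C=3
  Priority 2, burst=10, C=13
  Priority 3, burst=9, C=22
  Priority 4, burst=9, C=31
  Priority 5, burst=6, C=37
Average turnaround = 106/5 = 21.2

21.2


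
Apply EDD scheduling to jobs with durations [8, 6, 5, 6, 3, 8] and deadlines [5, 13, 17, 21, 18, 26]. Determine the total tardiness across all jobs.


Sort by due date (EDD order): [(8, 5), (6, 13), (5, 17), (3, 18), (6, 21), (8, 26)]
Compute completion times and tardiness:
  Job 1: p=8, d=5, C=8, tardiness=max(0,8-5)=3
  Job 2: p=6, d=13, C=14, tardiness=max(0,14-13)=1
  Job 3: p=5, d=17, C=19, tardiness=max(0,19-17)=2
  Job 4: p=3, d=18, C=22, tardiness=max(0,22-18)=4
  Job 5: p=6, d=21, C=28, tardiness=max(0,28-21)=7
  Job 6: p=8, d=26, C=36, tardiness=max(0,36-26)=10
Total tardiness = 27

27


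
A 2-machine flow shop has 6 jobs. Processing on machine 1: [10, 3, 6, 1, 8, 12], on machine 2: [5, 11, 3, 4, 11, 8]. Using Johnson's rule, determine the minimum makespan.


Apply Johnson's rule:
  Group 1 (a <= b): [(4, 1, 4), (2, 3, 11), (5, 8, 11)]
  Group 2 (a > b): [(6, 12, 8), (1, 10, 5), (3, 6, 3)]
Optimal job order: [4, 2, 5, 6, 1, 3]
Schedule:
  Job 4: M1 done at 1, M2 done at 5
  Job 2: M1 done at 4, M2 done at 16
  Job 5: M1 done at 12, M2 done at 27
  Job 6: M1 done at 24, M2 done at 35
  Job 1: M1 done at 34, M2 done at 40
  Job 3: M1 done at 40, M2 done at 43
Makespan = 43

43


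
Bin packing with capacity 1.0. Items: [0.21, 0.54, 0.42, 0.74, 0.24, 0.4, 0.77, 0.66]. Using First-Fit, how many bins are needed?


Place items sequentially using First-Fit:
  Item 0.21 -> new Bin 1
  Item 0.54 -> Bin 1 (now 0.75)
  Item 0.42 -> new Bin 2
  Item 0.74 -> new Bin 3
  Item 0.24 -> Bin 1 (now 0.99)
  Item 0.4 -> Bin 2 (now 0.82)
  Item 0.77 -> new Bin 4
  Item 0.66 -> new Bin 5
Total bins used = 5

5


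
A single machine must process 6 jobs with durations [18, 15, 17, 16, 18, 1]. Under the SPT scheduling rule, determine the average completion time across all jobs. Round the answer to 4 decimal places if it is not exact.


Sort jobs by processing time (SPT order): [1, 15, 16, 17, 18, 18]
Compute completion times sequentially:
  Job 1: processing = 1, completes at 1
  Job 2: processing = 15, completes at 16
  Job 3: processing = 16, completes at 32
  Job 4: processing = 17, completes at 49
  Job 5: processing = 18, completes at 67
  Job 6: processing = 18, completes at 85
Sum of completion times = 250
Average completion time = 250/6 = 41.6667

41.6667


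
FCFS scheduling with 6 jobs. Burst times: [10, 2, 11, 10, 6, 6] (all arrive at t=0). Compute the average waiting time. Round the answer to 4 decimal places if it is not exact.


FCFS order (as given): [10, 2, 11, 10, 6, 6]
Waiting times:
  Job 1: wait = 0
  Job 2: wait = 10
  Job 3: wait = 12
  Job 4: wait = 23
  Job 5: wait = 33
  Job 6: wait = 39
Sum of waiting times = 117
Average waiting time = 117/6 = 19.5

19.5


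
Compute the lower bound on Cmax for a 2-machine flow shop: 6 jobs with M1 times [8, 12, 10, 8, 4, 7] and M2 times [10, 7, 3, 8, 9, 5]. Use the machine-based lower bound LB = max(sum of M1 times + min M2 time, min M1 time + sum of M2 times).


LB1 = sum(M1 times) + min(M2 times) = 49 + 3 = 52
LB2 = min(M1 times) + sum(M2 times) = 4 + 42 = 46
Lower bound = max(LB1, LB2) = max(52, 46) = 52

52


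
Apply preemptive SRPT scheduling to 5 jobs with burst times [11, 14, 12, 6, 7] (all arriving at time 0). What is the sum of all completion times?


Since all jobs arrive at t=0, SRPT equals SPT ordering.
SPT order: [6, 7, 11, 12, 14]
Completion times:
  Job 1: p=6, C=6
  Job 2: p=7, C=13
  Job 3: p=11, C=24
  Job 4: p=12, C=36
  Job 5: p=14, C=50
Total completion time = 6 + 13 + 24 + 36 + 50 = 129

129


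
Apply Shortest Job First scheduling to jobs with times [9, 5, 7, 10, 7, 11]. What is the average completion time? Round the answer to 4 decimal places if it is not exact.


SJF order (ascending): [5, 7, 7, 9, 10, 11]
Completion times:
  Job 1: burst=5, C=5
  Job 2: burst=7, C=12
  Job 3: burst=7, C=19
  Job 4: burst=9, C=28
  Job 5: burst=10, C=38
  Job 6: burst=11, C=49
Average completion = 151/6 = 25.1667

25.1667


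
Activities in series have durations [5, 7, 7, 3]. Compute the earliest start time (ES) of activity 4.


Activity 4 starts after activities 1 through 3 complete.
Predecessor durations: [5, 7, 7]
ES = 5 + 7 + 7 = 19

19


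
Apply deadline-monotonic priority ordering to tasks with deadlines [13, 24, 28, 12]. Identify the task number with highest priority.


Sort tasks by relative deadline (ascending):
  Task 4: deadline = 12
  Task 1: deadline = 13
  Task 2: deadline = 24
  Task 3: deadline = 28
Priority order (highest first): [4, 1, 2, 3]
Highest priority task = 4

4


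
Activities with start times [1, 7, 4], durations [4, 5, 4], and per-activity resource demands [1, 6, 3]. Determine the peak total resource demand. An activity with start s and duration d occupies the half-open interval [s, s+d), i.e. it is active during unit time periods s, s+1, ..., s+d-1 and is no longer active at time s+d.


Each activity i is active on [start_i, start_i + duration_i).
Compute total resource usage per time slot:
  t=0: active resources = [], total = 0
  t=1: active resources = [1], total = 1
  t=2: active resources = [1], total = 1
  t=3: active resources = [1], total = 1
  t=4: active resources = [1, 3], total = 4
  t=5: active resources = [3], total = 3
  t=6: active resources = [3], total = 3
  t=7: active resources = [6, 3], total = 9
  t=8: active resources = [6], total = 6
  t=9: active resources = [6], total = 6
  t=10: active resources = [6], total = 6
  t=11: active resources = [6], total = 6
Peak resource demand = 9

9


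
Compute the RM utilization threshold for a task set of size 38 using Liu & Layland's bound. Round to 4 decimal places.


Compute 2^(1/38) = 1.0184080933
Subtract 1: 1.0184080933 - 1 = 0.0184080933
Multiply by n: 38 * 0.0184080933 = 0.6995075454
Round to 4 dp: 0.6995

0.6995


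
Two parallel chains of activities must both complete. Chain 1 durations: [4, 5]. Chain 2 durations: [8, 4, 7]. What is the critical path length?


Path A total = 4 + 5 = 9
Path B total = 8 + 4 + 7 = 19
Critical path = longest path = max(9, 19) = 19

19
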